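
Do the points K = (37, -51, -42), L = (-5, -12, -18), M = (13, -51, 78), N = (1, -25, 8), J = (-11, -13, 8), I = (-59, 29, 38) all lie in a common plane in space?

The plane through K, L, M has normal n = KL × KM = (4680, 4464, 936) and equation n·P = -93816.
Checking the remaining points: n·N = -99432, n·J = -102024, n·I = -111096.
Since n·N = -99432 ≠ -93816, N is off the plane and the points are not all coplanar.

No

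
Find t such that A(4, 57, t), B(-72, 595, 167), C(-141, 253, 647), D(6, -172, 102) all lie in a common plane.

17

The points are coplanar iff AB · (AC × AD) = 0.
Expanding, this is linear in t: (-79599)t + (1353183) = 0.
So t = 17.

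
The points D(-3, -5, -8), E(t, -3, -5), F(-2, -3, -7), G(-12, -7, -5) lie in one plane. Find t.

The points are coplanar iff DE · (DF × DG) = 0.
Expanding, this is linear in t: (8)t + (48) = 0.
So t = -6.

-6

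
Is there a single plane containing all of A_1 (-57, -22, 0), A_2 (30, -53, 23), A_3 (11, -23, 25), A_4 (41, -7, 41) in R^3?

Yes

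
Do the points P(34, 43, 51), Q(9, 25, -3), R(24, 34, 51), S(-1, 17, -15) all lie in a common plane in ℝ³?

Yes

With P as base: PQ = (-25, -18, -54), PR = (-10, -9, 0), PS = (-35, -26, -66).
PR × PS = (594, -660, -55).
PQ · (PR × PS) = 0.
The scalar triple product vanishes, so the four points are coplanar.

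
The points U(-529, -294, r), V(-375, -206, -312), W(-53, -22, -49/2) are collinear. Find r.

-899/2

Direction VW = (322, 184, 575/2). From the x-coordinate of U, the parameter along the line is τ = (-529 − (-375))/322 = -11/23.
Then r = (-312) + (-11/23)·(575/2) = -899/2.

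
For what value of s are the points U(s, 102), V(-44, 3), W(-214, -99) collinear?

The three points are collinear iff det[UV; UW] = 0.
This determinant is linear in s: (102)s + (-12342) = 0, so s = 121.

121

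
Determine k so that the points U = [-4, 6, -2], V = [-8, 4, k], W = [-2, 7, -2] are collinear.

-2

Collinearity requires UV × UW = 0; each component is linear in k.
The x-component gives (-1)k + (-2) = 0, so k = -2.
The remaining components then also vanish.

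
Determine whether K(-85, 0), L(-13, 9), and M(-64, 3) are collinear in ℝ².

No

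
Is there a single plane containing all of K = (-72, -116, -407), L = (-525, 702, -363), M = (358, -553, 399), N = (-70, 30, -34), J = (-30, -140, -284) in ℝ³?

No

The plane through K, L, M has normal n = KL × KM = (678536, 384038, -153779) and equation n·P = -30814947.
Checking the remaining points: n·N = -30747894, n·J = -30448164.
Since n·N = -30747894 ≠ -30814947, N is off the plane and the points are not all coplanar.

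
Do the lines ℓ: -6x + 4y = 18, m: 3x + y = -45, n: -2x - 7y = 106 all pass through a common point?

Yes

Lines aᵢx + bᵢy = cᵢ with pairwise distinct directions are concurrent exactly when det[aᵢ bᵢ cᵢ] = 0.
Here the determinant is 0.
It vanishes, so the lines are concurrent at (-11, -12).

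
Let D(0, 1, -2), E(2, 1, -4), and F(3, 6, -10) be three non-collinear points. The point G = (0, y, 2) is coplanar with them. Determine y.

-3

The plane through D, E, F has equation 10x + 10y + 10z = -10.
Substituting G: (10)y + (20) = -10, so y = -3.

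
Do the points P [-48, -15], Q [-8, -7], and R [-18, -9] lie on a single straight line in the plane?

PQ = (40, 8), PR = (30, 6).
Checking proportionality: PR = 3/4·PQ, so the vectors are parallel and the points are collinear.

Yes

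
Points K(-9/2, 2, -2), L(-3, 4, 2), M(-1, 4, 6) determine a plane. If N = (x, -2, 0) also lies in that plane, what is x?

-5/2

The plane through K, L, M has equation 8x + 2y − 4z = -24.
Substituting N: (8)x + (-4) = -24, so x = -5/2.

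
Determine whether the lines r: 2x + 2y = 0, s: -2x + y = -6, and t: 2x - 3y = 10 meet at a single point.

Intersecting r and s: solving the 2×2 system gives (x, y) = (2, -2).
Substitute into t: (2)(2) + (-3)(-2) = 10.
This equals 10, so (2, -2) lies on all three lines and they are concurrent.

Yes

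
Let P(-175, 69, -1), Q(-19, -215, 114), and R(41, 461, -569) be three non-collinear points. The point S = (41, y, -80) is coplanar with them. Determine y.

-67

The plane through P, Q, R has equation 116232x + 113448y + 122496z = -12635184.
Substituting S: (113448)y + (-5034168) = -12635184, so y = -67.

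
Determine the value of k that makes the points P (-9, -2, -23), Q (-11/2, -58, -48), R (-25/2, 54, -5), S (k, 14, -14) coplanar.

-10

The points are coplanar iff PQ · (PR × PS) = 0.
Expanding, this is linear in k: (392)k + (3920) = 0.
So k = -10.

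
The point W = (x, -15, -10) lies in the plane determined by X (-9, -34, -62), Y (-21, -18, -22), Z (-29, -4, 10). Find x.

-27

A normal to the plane is n = XY × XZ = (-48, 64, -40).
W lies in the plane iff n · XW = 0.
This gives (-48)x + (-1296) = 0, so x = -27.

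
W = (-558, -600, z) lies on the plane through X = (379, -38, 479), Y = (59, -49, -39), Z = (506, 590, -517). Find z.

-17

Coplanarity requires XY · (XZ × XW) = 0.
XY = (-320, -11, -518), XZ = (127, 628, -996); the triple product is linear in z with coefficient -199563 and constant term -3392571.
Setting it to zero: z = -17.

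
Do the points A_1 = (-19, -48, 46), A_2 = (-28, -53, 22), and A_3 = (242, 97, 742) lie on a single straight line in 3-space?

Yes

A_1A_2 = (-9, -5, -24), A_1A_3 = (261, 145, 696).
Each component of A_1A_3 is -29 times the corresponding component of A_1A_2, so A_1A_3 = -29·A_1A_2 and the points are collinear.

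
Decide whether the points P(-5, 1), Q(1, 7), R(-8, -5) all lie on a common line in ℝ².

No

PQ = (6, 6), PR = (-3, -6).
Twice the signed area of △PQR is (6)(-6) − (6)(-3) = -18.
The area is nonzero, so the three points are not collinear.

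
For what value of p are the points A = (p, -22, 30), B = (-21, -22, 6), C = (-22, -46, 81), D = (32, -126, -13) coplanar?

The points are coplanar iff AB · (AC × AD) = 0.
Expanding, this is linear in p: (-8256)p + (-206400) = 0.
So p = -25.

-25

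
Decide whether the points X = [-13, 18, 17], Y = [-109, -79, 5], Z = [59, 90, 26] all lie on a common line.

No

XY = (-96, -97, -12), XZ = (72, 72, 9).
Comparing components 2 and 3: (-97)(9) − (-12)(72) = -9 ≠ 0, so XY and XZ are not parallel and the points are not collinear.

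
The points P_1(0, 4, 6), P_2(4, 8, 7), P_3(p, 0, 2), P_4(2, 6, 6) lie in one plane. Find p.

-4

Coplanarity ⇔ det[P_1P_2; P_1P_3; P_1P_4] = 0.
Expanding, this is linear in p: (2)p + (8) = 0.
So p = -4.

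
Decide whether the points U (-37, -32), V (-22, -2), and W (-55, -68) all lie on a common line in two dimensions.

Yes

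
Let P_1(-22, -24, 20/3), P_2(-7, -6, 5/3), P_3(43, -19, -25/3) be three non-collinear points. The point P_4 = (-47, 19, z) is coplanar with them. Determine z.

A normal to the plane is n = P_1P_2 × P_1P_3 = (-245, -100, -1095).
P_4 lies in the plane iff n · P_1P_4 = 0.
This gives (-1095)z + (9125) = 0, so z = 25/3.

25/3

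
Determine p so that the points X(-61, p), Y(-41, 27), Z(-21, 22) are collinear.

32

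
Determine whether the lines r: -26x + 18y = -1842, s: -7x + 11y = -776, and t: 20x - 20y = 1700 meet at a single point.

No

Intersecting r and s: solving the 2×2 system gives (x, y) = (3147/80, -3641/80).
Substitute into t: (20)(3147/80) + (-20)(-3641/80) = 1697.
But t requires 1700 ≠ 1697, so the three lines have no common point.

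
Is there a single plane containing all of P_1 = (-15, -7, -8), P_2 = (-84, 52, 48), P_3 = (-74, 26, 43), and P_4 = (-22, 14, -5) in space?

Yes

With P_1 as base: P_1P_2 = (-69, 59, 56), P_1P_3 = (-59, 33, 51), P_1P_4 = (-7, 21, 3).
P_1P_3 × P_1P_4 = (-972, -180, -1008).
P_1P_2 · (P_1P_3 × P_1P_4) = 0.
The scalar triple product vanishes, so the four points are coplanar.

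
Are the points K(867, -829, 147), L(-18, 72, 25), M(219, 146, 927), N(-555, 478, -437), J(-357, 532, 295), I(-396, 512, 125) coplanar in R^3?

Yes

The plane through K, L, M has normal n = KL × KM = (821730, 769356, -279027) and equation n·P = 33626817.
Checking the remaining points: n·N = 33626817, n·J = 33626817, n·I = 33626817.
All equal 33626817, so all 6 points lie in one plane.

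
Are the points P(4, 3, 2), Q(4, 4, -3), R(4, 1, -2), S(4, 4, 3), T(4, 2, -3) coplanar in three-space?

Yes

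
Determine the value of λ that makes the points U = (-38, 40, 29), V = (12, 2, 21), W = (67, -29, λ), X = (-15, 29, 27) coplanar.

The points are coplanar iff UV · (UW × UX) = 0.
Expanding, this is linear in λ: (-324)λ + (4860) = 0.
So λ = 15.

15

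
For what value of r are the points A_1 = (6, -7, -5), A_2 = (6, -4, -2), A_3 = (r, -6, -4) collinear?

6

Collinearity requires A_1A_2 × A_1A_3 = 0; each component is linear in r.
The y-component gives (3)r + (-18) = 0, so r = 6.
The remaining components then also vanish.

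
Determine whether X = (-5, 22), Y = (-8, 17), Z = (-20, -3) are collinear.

Yes

XY = (-3, -5), XZ = (-15, -25).
det[XY; XZ] = (-3)(-25) − (-5)(-15) = 0.
The determinant is zero, so the points are collinear.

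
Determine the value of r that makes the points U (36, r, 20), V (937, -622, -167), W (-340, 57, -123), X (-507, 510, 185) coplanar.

Coplanarity ⇔ det[UV; UW; UX] = 0.
Expanding, this is linear in r: (-385968)r + (17368560) = 0.
So r = 45.

45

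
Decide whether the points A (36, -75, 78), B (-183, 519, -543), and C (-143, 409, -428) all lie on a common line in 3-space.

AB = (-219, 594, -621), AC = (-179, 484, -506).
AB × AC = (0, 345, 330).
The cross product is nonzero, so the points do not lie on one line.

No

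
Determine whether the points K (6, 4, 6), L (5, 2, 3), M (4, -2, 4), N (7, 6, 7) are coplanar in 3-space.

No

With K as base: KL = (-1, -2, -3), KM = (-2, -6, -2), KN = (1, 2, 1).
KM × KN = (-2, 0, 2).
KL · (KM × KN) = -4.
Since -4 ≠ 0, the four points are not coplanar.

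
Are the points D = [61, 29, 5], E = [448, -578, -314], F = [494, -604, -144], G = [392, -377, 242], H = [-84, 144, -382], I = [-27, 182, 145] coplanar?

Yes

The plane through D, E, F has normal n = DE × DF = (-111484, -80464, 17860) and equation n·P = -9044680.
Checking the remaining points: n·G = -9044680, n·H = -9044680, n·I = -9044680.
All equal -9044680, so all 6 points lie in one plane.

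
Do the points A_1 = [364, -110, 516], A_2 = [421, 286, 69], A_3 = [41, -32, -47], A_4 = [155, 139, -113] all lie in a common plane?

With A_1 as base: A_1A_2 = (57, 396, -447), A_1A_3 = (-323, 78, -563), A_1A_4 = (-209, 249, -629).
A_1A_3 × A_1A_4 = (91125, -85500, -64125).
A_1A_2 · (A_1A_3 × A_1A_4) = 0.
The scalar triple product vanishes, so the four points are coplanar.

Yes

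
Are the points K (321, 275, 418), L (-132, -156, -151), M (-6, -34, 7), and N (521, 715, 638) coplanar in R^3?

Yes

The four points are coplanar iff the 3×3 determinant with rows KL, KM, KN is zero.
Rows: (-453, -431, -569), (-327, -309, -411), (200, 440, 220).
Expanding along the first row: (-453)(112860) − (-431)(10260) + (-569)(-82080) = 0.
Zero determinant ⇒ coplanar.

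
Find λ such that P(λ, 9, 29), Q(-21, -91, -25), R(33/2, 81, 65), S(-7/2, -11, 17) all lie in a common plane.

3/2

The points are coplanar iff PQ · (PR × PS) = 0.
Expanding, this is linear in λ: (-24)λ + (36) = 0.
So λ = 3/2.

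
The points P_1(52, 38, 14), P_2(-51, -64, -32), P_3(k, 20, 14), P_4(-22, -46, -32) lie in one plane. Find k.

Normal to plane P_1P_2P_4: n = (828, -1334, 1104); plane equation n·P = 7820.
Requiring n·P_3 = 7820: (828)k + (-11224) = 7820.
So k = 23.

23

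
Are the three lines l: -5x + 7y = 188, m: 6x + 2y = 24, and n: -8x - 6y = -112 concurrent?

Yes

The three lines meet at one point iff the augmented coefficient matrix [aᵢ bᵢ cᵢ] has rank < 3, i.e. its determinant vanishes.
Here the determinant is 0.
It vanishes, so the lines are concurrent at (-4, 24).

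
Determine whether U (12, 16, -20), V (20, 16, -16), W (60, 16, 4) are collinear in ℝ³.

Yes

UV = (8, 0, 4), UW = (48, 0, 24).
Each component of UW is 6 times the corresponding component of UV, so UW = 6·UV and the points are collinear.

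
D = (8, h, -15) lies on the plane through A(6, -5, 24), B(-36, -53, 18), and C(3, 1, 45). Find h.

-20

A normal to the plane is n = AB × AC = (-972, 900, -396).
D lies in the plane iff n · AD = 0.
This gives (900)h + (18000) = 0, so h = -20.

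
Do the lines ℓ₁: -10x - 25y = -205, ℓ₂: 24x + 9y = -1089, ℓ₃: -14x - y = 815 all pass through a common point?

No

Intersecting ℓ₁ and ℓ₂: solving the 2×2 system gives (x, y) = (-57, 31).
Substitute into ℓ₃: (-14)(-57) + (-1)(31) = 767.
But ℓ₃ requires 815 ≠ 767, so the three lines have no common point.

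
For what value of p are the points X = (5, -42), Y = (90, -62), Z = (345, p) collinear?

-122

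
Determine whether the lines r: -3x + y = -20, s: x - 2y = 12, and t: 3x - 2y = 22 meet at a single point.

Intersecting r and s: solving the 2×2 system gives (x, y) = (28/5, -16/5).
Substitute into t: (3)(28/5) + (-2)(-16/5) = 116/5.
But t requires 22 ≠ 116/5, so the three lines have no common point.

No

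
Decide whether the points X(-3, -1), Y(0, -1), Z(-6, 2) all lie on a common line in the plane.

No

XY = (3, 0), XZ = (-3, 3).
If collinear, XZ would be a scalar multiple of XY. But (3)·(3) ≠ (0)·(-3) (difference 9), so they are not parallel; the points are not collinear.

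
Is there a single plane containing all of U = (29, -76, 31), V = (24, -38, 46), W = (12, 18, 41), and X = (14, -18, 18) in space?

The four points are coplanar iff the 3×3 determinant with rows UV, UW, UX is zero.
Rows: (-5, 38, 15), (-17, 94, 10), (-15, 58, -13).
Expanding along the first row: (-5)(-1802) − (38)(371) + (15)(424) = 1272.
Nonzero ⇒ not coplanar.

No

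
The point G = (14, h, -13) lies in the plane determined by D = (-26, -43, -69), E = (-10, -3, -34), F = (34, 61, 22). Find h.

The plane through D, E, F has equation 644y − 736z = 23092.
Substituting G: (644)h + (9568) = 23092, so h = 21.

21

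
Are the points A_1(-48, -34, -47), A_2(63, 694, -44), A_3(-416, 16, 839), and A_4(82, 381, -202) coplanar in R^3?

No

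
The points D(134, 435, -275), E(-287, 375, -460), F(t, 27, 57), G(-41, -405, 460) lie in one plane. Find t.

6

Coplanarity ⇔ det[DE; DF; DG] = 0.
Expanding, this is linear in t: (199500)t + (-1197000) = 0.
So t = 6.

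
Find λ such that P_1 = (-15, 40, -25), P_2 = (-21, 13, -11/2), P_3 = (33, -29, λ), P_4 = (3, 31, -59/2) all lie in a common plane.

Normal to plane P_1P_2P_4: n = (297, 324, 540); plane equation n·P = -4995.
Requiring n·P_3 = -4995: (540)λ + (405) = -4995.
So λ = -10.

-10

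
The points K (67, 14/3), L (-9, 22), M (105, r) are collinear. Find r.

-4

The three points are collinear iff det[KL; KM] = 0.
This determinant is linear in r: (-76)r + (-304) = 0, so r = -4.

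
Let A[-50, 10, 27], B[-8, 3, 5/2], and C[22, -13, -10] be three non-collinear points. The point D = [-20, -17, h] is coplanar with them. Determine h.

39/2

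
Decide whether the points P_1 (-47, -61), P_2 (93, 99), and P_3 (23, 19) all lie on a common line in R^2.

Yes

P_1P_2 = (140, 160), P_1P_3 = (70, 80).
det[P_1P_2; P_1P_3] = (140)(80) − (160)(70) = 0.
The determinant is zero, so the points are collinear.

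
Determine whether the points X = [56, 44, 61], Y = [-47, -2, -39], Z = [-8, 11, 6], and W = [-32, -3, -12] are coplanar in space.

Yes

The four points are coplanar iff the 3×3 determinant with rows XY, XZ, XW is zero.
Rows: (-103, -46, -100), (-64, -33, -55), (-88, -47, -73).
Expanding along the first row: (-103)(-176) − (-46)(-168) + (-100)(104) = 0.
Zero determinant ⇒ coplanar.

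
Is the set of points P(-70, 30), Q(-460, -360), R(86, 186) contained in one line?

Yes

PQ = (-390, -390), PR = (156, 156).
Twice the signed area of △PQR is (-390)(156) − (-390)(156) = 0.
The triangle is degenerate (zero area), so the points are collinear.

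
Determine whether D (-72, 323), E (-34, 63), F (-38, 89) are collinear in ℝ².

DE = (38, -260), DF = (34, -234).
Twice the signed area of △DEF is (38)(-234) − (-260)(34) = -52.
The area is nonzero, so the three points are not collinear.

No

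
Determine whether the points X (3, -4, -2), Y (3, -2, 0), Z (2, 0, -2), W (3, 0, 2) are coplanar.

Yes

With X as base: XY = (0, 2, 2), XZ = (-1, 4, 0), XW = (0, 4, 4).
XZ × XW = (16, 4, -4).
XY · (XZ × XW) = 0.
The scalar triple product vanishes, so the four points are coplanar.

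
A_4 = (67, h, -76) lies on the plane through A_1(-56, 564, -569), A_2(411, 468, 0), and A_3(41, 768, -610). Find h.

56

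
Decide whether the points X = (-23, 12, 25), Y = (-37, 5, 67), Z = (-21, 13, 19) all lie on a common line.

Yes

XY = (-14, -7, 42), XZ = (2, 1, -6).
Each component of XZ is -1/7 times the corresponding component of XY, so XZ = -1/7·XY and the points are collinear.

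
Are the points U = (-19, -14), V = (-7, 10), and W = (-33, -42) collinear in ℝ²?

Yes

UV = (12, 24), UW = (-14, -28).
Twice the signed area of △UVW is (12)(-28) − (24)(-14) = 0.
The triangle is degenerate (zero area), so the points are collinear.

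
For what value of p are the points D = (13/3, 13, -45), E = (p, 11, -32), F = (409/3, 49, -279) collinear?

Direction DF = (132, 36, -234). From the y-coordinate of E, the parameter along the line is τ = (11 − 13)/36 = -1/18.
Then p = 13/3 + (-1/18)·(132) = -3.

-3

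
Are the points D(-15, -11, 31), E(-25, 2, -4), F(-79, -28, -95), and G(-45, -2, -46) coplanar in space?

No

A normal to the plane through D, E, F is n = DE × DF = (-2233, 980, 1002).
The plane has equation n·P = 53777. For G: n·G = 52433.
52433 ≠ 53777, so G is off the plane.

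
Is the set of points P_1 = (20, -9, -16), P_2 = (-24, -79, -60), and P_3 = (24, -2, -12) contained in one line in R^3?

No

P_1P_2 = (-44, -70, -44), P_1P_3 = (4, 7, 4).
P_1P_2 × P_1P_3 = (28, 0, -28).
The cross product is nonzero, so the points do not lie on one line.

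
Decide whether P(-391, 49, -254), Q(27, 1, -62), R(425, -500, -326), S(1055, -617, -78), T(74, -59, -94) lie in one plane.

No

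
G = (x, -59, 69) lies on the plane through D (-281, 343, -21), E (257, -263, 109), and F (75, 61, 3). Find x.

The plane through D, E, F has equation 22116x + 33368y + 64020z = 3886208.
Substituting G: (22116)x + (2448668) = 3886208, so x = 65.

65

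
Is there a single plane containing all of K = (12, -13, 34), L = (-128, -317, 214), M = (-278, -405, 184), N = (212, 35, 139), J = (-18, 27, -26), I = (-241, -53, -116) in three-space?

No

The plane through K, L, M has normal n = KL × KM = (24960, -31200, -33280) and equation n·P = -426400.
Checking the remaining points: n·N = -426400, n·J = -426400, n·I = -501280.
Since n·I = -501280 ≠ -426400, I is off the plane and the points are not all coplanar.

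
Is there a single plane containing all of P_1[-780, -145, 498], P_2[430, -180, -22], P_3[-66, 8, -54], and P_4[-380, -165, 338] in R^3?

Yes

The four points are coplanar iff the 3×3 determinant with rows P_1P_2, P_1P_3, P_1P_4 is zero.
Rows: (1210, -35, -520), (714, 153, -552), (400, -20, -160).
Expanding along the first row: (1210)(-35520) − (-35)(106560) + (-520)(-75480) = 0.
Zero determinant ⇒ coplanar.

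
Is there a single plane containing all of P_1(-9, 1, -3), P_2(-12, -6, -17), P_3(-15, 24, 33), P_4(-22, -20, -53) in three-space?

No

The four points are coplanar iff the 3×3 determinant with rows P_1P_2, P_1P_3, P_1P_4 is zero.
Rows: (-3, -7, -14), (-6, 23, 36), (-13, -21, -50).
Expanding along the first row: (-3)(-394) − (-7)(768) + (-14)(425) = 608.
Nonzero ⇒ not coplanar.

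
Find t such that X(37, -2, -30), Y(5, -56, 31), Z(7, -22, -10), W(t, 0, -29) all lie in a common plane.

61

The points are coplanar iff XY · (XZ × XW) = 0.
Expanding, this is linear in t: (140)t + (-8540) = 0.
So t = 61.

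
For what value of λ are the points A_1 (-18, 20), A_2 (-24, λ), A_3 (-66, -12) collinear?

16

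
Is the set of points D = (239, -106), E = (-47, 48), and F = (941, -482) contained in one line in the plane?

DE = (-286, 154), DF = (702, -376).
det[DE; DF] = (-286)(-376) − (154)(702) = -572.
The determinant is nonzero, so they are not collinear.

No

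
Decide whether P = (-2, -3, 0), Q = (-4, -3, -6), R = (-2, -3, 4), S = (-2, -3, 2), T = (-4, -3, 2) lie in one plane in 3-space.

Yes

The plane through P, Q, R has normal n = PQ × PR = (0, 8, 0) and equation n·X = -24.
Checking the remaining points: n·S = -24, n·T = -24.
All equal -24, so all 5 points lie in one plane.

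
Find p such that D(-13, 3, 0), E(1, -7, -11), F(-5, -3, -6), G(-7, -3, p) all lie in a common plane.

-3

Normal to plane DEF: n = (-6, -4, -4); plane equation n·P = 66.
Requiring n·G = 66: (-4)p + (54) = 66.
So p = -3.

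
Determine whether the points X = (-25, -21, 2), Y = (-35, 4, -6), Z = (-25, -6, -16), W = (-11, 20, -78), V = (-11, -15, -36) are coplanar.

Yes

The plane through X, Y, Z has normal n = XY × XZ = (-330, -180, -150) and equation n·P = 11730.
Checking the remaining points: n·W = 11730, n·V = 11730.
All equal 11730, so all 5 points lie in one plane.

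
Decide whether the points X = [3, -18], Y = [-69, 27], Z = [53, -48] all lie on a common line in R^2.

XY = (-72, 45), XZ = (50, -30).
If collinear, XZ would be a scalar multiple of XY. But (-72)·(-30) ≠ (45)·(50) (difference -90), so they are not parallel; the points are not collinear.

No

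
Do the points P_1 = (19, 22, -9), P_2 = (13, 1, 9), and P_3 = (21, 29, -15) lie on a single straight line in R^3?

Yes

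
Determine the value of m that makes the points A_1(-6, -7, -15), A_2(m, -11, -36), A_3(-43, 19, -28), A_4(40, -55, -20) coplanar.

Coplanarity ⇔ det[A_1A_2; A_1A_3; A_1A_4] = 0.
Expanding, this is linear in m: (-754)m + (-13572) = 0.
So m = -18.

-18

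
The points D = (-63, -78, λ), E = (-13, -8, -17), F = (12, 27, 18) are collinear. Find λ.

-87

Direction EF = (25, 35, 35). From the x-coordinate of D, the parameter along the line is τ = (-63 − (-13))/25 = -2.
Then λ = (-17) + (-2)·(35) = -87.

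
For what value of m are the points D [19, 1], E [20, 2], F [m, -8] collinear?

10

The three points are collinear iff det[DE; DF] = 0.
This determinant is linear in m: (-1)m + (10) = 0, so m = 10.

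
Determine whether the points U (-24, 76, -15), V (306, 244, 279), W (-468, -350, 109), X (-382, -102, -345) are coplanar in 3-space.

Yes

The four points are coplanar iff the 3×3 determinant with rows UV, UW, UX is zero.
Rows: (330, 168, 294), (-444, -426, 124), (-358, -178, -330).
Expanding along the first row: (330)(162652) − (168)(190912) + (294)(-73476) = 0.
Zero determinant ⇒ coplanar.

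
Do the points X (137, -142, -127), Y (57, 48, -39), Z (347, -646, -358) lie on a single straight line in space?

XY = (-80, 190, 88), XZ = (210, -504, -231).
Comparing components 2 and 3: (190)(-231) − (88)(-504) = 462 ≠ 0, so XY and XZ are not parallel and the points are not collinear.

No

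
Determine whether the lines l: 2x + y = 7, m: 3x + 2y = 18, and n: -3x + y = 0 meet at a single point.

Intersecting l and m: solving the 2×2 system gives (x, y) = (-4, 15).
Substitute into n: (-3)(-4) + (1)(15) = 27.
But n requires 0 ≠ 27, so the three lines have no common point.

No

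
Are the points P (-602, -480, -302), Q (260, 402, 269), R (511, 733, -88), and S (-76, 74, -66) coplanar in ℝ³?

The four points are coplanar iff the 3×3 determinant with rows PQ, PR, PS is zero.
Rows: (862, 882, 571), (1113, 1213, 214), (526, 554, 236).
Expanding along the first row: (862)(167712) − (882)(150104) + (571)(-21436) = -63940.
Nonzero ⇒ not coplanar.

No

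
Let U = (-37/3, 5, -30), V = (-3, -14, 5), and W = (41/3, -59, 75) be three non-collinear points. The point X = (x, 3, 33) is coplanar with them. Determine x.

Coplanarity requires UV · (UW × UX) = 0.
UV = (28/3, -19, 35), UW = (26, -64, 105); the triple product is linear in x with coefficient 245 and constant term -10045/3.
Setting it to zero: x = 41/3.

41/3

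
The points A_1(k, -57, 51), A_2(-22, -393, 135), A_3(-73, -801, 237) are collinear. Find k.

20

Direction A_2A_3 = (-51, -408, 102). From the y-coordinate of A_1, the parameter along the line is τ = (-57 − (-393))/(-408) = -14/17.
Then k = (-22) + (-14/17)·(-51) = 20.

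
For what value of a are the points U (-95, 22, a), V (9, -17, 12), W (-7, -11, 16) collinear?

38

Direction VW = (-16, 6, 4). From the x-coordinate of U, the parameter along the line is τ = (-95 − 9)/(-16) = 13/2.
Then a = 12 + 13/2·(4) = 38.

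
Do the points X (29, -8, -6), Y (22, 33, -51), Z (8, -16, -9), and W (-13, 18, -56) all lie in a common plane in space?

No

The four points are coplanar iff the 3×3 determinant with rows XY, XZ, XW is zero.
Rows: (-7, 41, -45), (-21, -8, -3), (-42, 26, -50).
Expanding along the first row: (-7)(478) − (41)(924) + (-45)(-882) = -1540.
Nonzero ⇒ not coplanar.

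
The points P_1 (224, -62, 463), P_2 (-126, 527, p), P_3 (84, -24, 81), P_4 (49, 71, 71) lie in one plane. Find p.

Normal to plane P_1P_3P_4: n = (35910, 11970, -11970); plane equation n·P = 1759590.
Requiring n·P_2 = 1759590: (-11970)p + (1783530) = 1759590.
So p = 2.

2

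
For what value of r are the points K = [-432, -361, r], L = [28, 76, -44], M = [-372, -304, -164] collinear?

-182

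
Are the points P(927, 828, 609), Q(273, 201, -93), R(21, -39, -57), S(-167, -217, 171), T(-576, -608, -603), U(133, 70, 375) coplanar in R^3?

No

The plane through P, Q, R has normal n = PQ × PR = (-191052, 200448, -1044) and equation n·X = -11770056.
Checking the remaining points: n·S = -11770056, n·T = -11196900, n·U = -11770056.
Since n·T = -11196900 ≠ -11770056, T is off the plane and the points are not all coplanar.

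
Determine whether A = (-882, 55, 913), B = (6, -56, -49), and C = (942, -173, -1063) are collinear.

AB = (888, -111, -962), AC = (1824, -228, -1976).
Each component of AC is 76/37 times the corresponding component of AB, so AC = 76/37·AB and the points are collinear.

Yes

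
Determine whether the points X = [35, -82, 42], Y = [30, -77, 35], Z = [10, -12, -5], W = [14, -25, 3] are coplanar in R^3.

With X as base: XY = (-5, 5, -7), XZ = (-25, 70, -47), XW = (-21, 57, -39).
XZ × XW = (-51, 12, 45).
XY · (XZ × XW) = 0.
The scalar triple product vanishes, so the four points are coplanar.

Yes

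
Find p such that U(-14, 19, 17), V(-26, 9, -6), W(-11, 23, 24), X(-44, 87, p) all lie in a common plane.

37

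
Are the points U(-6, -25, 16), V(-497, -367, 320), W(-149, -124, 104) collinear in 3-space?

No

UV = (-491, -342, 304), UW = (-143, -99, 88).
Comparing components 3 and 1: (304)(-143) − (-491)(88) = -264 ≠ 0, so UV and UW are not parallel and the points are not collinear.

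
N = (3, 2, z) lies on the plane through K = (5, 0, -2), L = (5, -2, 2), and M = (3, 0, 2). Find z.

Coplanarity requires KL · (KM × KN) = 0.
KL = (0, -2, 4), KM = (-2, 0, 4); the triple product is linear in z with coefficient -4 and constant term -8.
Setting it to zero: z = -2.

-2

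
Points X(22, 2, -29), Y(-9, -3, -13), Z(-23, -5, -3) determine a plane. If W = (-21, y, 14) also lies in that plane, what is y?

-3

Coplanarity requires XY · (XZ × XW) = 0.
XY = (-31, -5, 16), XZ = (-45, -7, 26); the triple product is linear in y with coefficient 86 and constant term 258.
Setting it to zero: y = -3.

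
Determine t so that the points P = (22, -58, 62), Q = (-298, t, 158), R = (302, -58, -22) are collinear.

Collinearity requires PQ × PR = 0; each component is linear in t.
The x-component gives (-84)t + (-4872) = 0, so t = -58.
The remaining components then also vanish.

-58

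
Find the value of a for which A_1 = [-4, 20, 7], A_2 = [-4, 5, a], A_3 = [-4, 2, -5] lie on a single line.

Direction A_1A_3 = (0, -18, -12). From the y-coordinate of A_2, the parameter along the line is τ = (5 − 20)/(-18) = 5/6.
Then a = 7 + 5/6·(-12) = -3.

-3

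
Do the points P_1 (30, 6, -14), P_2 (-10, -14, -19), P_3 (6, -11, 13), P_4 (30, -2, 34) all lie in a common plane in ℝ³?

Yes

A normal to the plane through P_1, P_2, P_3 is n = P_1P_2 × P_1P_3 = (-625, 1200, 200).
The plane has equation n·P = -14350. For P_4: n·P_4 = -14350.
Equal, so P_4 lies in the plane and all four are coplanar.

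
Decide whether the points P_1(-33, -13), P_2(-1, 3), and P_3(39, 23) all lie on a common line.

P_1P_2 = (32, 16), P_1P_3 = (72, 36).
Twice the signed area of △P_1P_2P_3 is (32)(36) − (16)(72) = 0.
The triangle is degenerate (zero area), so the points are collinear.

Yes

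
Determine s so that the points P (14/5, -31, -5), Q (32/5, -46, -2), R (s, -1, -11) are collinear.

-22/5

Collinearity requires PQ × PR = 0; each component is linear in s.
The y-component gives (3)s + (66/5) = 0, so s = -22/5.
The remaining components then also vanish.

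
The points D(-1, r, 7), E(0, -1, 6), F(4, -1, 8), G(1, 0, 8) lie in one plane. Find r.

0

The points are coplanar iff DE · (DF × DG) = 0.
Expanding, this is linear in r: (6)r + (0) = 0.
So r = 0.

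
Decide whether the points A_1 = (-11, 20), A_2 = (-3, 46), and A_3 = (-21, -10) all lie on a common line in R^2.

No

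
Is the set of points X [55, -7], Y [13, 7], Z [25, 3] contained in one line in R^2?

Yes

XY = (-42, 14), XZ = (-30, 10).
det[XY; XZ] = (-42)(10) − (14)(-30) = 0.
The determinant is zero, so the points are collinear.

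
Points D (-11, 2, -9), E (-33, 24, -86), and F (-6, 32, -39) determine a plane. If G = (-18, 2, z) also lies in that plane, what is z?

-24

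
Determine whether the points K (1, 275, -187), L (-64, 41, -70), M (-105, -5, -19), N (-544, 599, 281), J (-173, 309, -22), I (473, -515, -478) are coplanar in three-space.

Yes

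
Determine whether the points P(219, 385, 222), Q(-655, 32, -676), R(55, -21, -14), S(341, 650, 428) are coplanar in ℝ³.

No

The four points are coplanar iff the 3×3 determinant with rows PQ, PR, PS is zero.
Rows: (-874, -353, -898), (-164, -406, -236), (122, 265, 206).
Expanding along the first row: (-874)(-21096) − (-353)(-4992) + (-898)(6072) = 11223072.
Nonzero ⇒ not coplanar.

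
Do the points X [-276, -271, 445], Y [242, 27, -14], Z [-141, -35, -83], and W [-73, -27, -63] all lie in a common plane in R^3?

No

The four points are coplanar iff the 3×3 determinant with rows XY, XZ, XW is zero.
Rows: (518, 298, -459), (135, 236, -528), (203, 244, -508).
Expanding along the first row: (518)(8944) − (298)(38604) + (-459)(-14968) = -688.
Nonzero ⇒ not coplanar.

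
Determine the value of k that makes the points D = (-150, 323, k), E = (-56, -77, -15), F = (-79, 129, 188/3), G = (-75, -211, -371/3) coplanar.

154/3

Coplanarity ⇔ det[DE; DF; DG] = 0.
Expanding, this is linear in k: (-6996)k + (359128) = 0.
So k = 154/3.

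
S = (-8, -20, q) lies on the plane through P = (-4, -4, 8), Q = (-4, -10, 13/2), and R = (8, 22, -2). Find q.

A normal to the plane is n = PQ × PR = (99, -18, 72).
S lies in the plane iff n · PS = 0.
This gives (72)q + (-684) = 0, so q = 19/2.

19/2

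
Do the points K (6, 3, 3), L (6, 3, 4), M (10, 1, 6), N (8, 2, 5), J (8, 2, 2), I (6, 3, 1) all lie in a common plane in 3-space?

The plane through K, L, M has normal n = KL × KM = (2, 4, 0) and equation n·P = 24.
Checking the remaining points: n·N = 24, n·J = 24, n·I = 24.
All equal 24, so all 6 points lie in one plane.

Yes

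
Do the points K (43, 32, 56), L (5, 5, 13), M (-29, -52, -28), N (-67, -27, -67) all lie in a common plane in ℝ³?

Yes

The four points are coplanar iff the 3×3 determinant with rows KL, KM, KN is zero.
Rows: (-38, -27, -43), (-72, -84, -84), (-110, -59, -123).
Expanding along the first row: (-38)(5376) − (-27)(-384) + (-43)(-4992) = 0.
Zero determinant ⇒ coplanar.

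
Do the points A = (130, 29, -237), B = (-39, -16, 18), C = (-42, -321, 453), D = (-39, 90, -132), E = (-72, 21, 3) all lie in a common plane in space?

The plane through A, B, C has normal n = AB × AC = (58200, 72750, 51410) and equation n·P = -2508420.
Checking the remaining points: n·D = -2508420, n·E = -2508420.
All equal -2508420, so all 5 points lie in one plane.

Yes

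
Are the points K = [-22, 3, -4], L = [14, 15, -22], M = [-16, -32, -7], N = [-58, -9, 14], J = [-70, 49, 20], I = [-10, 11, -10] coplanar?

Yes

The plane through K, L, M has normal n = KL × KM = (-666, 0, -1332) and equation n·P = 19980.
Checking the remaining points: n·N = 19980, n·J = 19980, n·I = 19980.
All equal 19980, so all 6 points lie in one plane.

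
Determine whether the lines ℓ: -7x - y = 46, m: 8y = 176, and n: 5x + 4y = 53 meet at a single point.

No

The three lines meet at one point iff the augmented coefficient matrix [aᵢ bᵢ cᵢ] has rank < 3, i.e. its determinant vanishes.
Here the determinant is -760.
Nonzero, so no common point exists.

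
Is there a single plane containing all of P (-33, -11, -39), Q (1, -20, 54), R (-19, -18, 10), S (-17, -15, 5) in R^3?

No

A normal to the plane through P, Q, R is n = PQ × PR = (210, -364, -112).
The plane has equation n·X = 1442. For S: n·S = 1330.
1330 ≠ 1442, so S is off the plane.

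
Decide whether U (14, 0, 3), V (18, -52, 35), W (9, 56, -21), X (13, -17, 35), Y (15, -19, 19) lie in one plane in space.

The plane through U, V, W has normal n = UV × UW = (-544, -64, -36) and equation n·P = -7724.
Checking the remaining points: n·X = -7244, n·Y = -7628.
Since n·X = -7244 ≠ -7724, X is off the plane and the points are not all coplanar.

No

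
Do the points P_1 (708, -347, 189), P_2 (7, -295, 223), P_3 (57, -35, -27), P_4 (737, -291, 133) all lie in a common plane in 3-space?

Yes

A normal to the plane through P_1, P_2, P_3 is n = P_1P_2 × P_1P_3 = (-21840, -173550, -184860).
The plane has equation n·P = 9820590. For P_4: n·P_4 = 9820590.
Equal, so P_4 lies in the plane and all four are coplanar.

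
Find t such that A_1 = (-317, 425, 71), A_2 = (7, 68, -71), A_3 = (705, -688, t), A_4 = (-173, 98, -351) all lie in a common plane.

-349

Normal to plane A_1A_2A_4: n = (104220, 116280, -54540); plane equation n·P = 12508920.
Requiring n·A_3 = 12508920: (-54540)t + (-6525540) = 12508920.
So t = -349.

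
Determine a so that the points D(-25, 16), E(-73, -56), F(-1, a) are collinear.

52

The three points are collinear iff det[DE; DF] = 0.
This determinant is linear in a: (-48)a + (2496) = 0, so a = 52.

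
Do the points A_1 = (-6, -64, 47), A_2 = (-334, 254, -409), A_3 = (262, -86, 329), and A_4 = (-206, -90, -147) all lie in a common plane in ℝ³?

No

The four points are coplanar iff the 3×3 determinant with rows A_1A_2, A_1A_3, A_1A_4 is zero.
Rows: (-328, 318, -456), (268, -22, 282), (-200, -26, -194).
Expanding along the first row: (-328)(11600) − (318)(4408) + (-456)(-11368) = -22736.
Nonzero ⇒ not coplanar.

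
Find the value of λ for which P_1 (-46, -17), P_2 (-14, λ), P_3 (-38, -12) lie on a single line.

3

The three points are collinear iff det[P_1P_2; P_1P_3] = 0.
This determinant is linear in λ: (-8)λ + (24) = 0, so λ = 3.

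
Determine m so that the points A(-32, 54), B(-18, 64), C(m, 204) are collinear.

Collinearity: (C − A) must be parallel to (B − A) = (14, 10).
Cross-multiplying the components: (m − (-32))·(10) = (150)·(14).
Solving gives m = 178.

178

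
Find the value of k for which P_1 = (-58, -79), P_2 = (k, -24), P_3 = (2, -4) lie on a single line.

-14

The three points are collinear iff det[P_1P_2; P_1P_3] = 0.
This determinant is linear in k: (75)k + (1050) = 0, so k = -14.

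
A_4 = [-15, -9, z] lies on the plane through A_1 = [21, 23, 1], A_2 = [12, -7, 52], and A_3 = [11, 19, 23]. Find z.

101

Coplanarity requires A_1A_2 · (A_1A_3 × A_1A_4) = 0.
A_1A_2 = (-9, -30, 51), A_1A_3 = (-10, -4, 22); the triple product is linear in z with coefficient -264 and constant term 26664.
Setting it to zero: z = 101.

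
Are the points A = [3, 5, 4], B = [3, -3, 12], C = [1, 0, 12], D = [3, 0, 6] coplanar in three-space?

No

With A as base: AB = (0, -8, 8), AC = (-2, -5, 8), AD = (0, -5, 2).
AC × AD = (30, 4, 10).
AB · (AC × AD) = 48.
Since 48 ≠ 0, the four points are not coplanar.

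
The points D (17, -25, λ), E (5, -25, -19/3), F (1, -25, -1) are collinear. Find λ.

Direction EF = (-4, 0, 16/3). From the x-coordinate of D, the parameter along the line is τ = (17 − 5)/(-4) = -3.
Then λ = (-19/3) + (-3)·(16/3) = -67/3.

-67/3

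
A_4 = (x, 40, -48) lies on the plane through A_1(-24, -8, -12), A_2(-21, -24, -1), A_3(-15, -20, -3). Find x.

-60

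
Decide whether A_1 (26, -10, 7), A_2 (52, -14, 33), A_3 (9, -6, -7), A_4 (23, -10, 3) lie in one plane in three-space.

A normal to the plane through A_1, A_2, A_3 is n = A_1A_2 × A_1A_3 = (-48, -78, 36).
The plane has equation n·P = -216. For A_4: n·A_4 = -216.
Equal, so A_4 lies in the plane and all four are coplanar.

Yes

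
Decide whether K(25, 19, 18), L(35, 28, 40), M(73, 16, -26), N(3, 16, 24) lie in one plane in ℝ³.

Yes

A normal to the plane through K, L, M is n = KL × KM = (-330, 1496, -462).
The plane has equation n·P = 11858. For N: n·N = 11858.
Equal, so N lies in the plane and all four are coplanar.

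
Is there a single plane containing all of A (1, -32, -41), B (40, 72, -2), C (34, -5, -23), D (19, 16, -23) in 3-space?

Yes

With A as base: AB = (39, 104, 39), AC = (33, 27, 18), AD = (18, 48, 18).
AC × AD = (-378, -270, 1098).
AB · (AC × AD) = 0.
The scalar triple product vanishes, so the four points are coplanar.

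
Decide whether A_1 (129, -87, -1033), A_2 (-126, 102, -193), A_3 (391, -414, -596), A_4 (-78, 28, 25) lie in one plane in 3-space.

Yes

The four points are coplanar iff the 3×3 determinant with rows A_1A_2, A_1A_3, A_1A_4 is zero.
Rows: (-255, 189, 840), (262, -327, 437), (-207, 115, 1058).
Expanding along the first row: (-255)(-396221) − (189)(367655) + (840)(-37559) = 0.
Zero determinant ⇒ coplanar.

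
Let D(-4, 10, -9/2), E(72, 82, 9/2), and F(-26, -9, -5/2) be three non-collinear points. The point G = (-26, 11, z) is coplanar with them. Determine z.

95/2

A normal to the plane is n = DE × DF = (315, -350, 140).
G lies in the plane iff n · DG = 0.
This gives (140)z + (-6650) = 0, so z = 95/2.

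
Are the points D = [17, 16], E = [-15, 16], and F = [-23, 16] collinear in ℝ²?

DE = (-32, 0), DF = (-40, 0).
det[DE; DF] = (-32)(0) − (0)(-40) = 0.
The determinant is zero, so the points are collinear.

Yes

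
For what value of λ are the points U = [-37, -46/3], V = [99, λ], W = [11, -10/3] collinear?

56/3

Collinearity: (V − U) must be parallel to (W − U) = (48, 12).
Cross-multiplying the components: (λ − (-46/3))·(48) = (136)·(12).
Solving gives λ = 56/3.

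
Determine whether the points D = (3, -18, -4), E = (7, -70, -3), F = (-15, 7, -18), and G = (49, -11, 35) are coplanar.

The four points are coplanar iff the 3×3 determinant with rows DE, DF, DG is zero.
Rows: (4, -52, 1), (-18, 25, -14), (46, 7, 39).
Expanding along the first row: (4)(1073) − (-52)(-58) + (1)(-1276) = 0.
Zero determinant ⇒ coplanar.

Yes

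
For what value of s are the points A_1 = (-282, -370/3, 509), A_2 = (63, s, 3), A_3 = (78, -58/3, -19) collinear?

Direction A_1A_3 = (360, 104, -528). From the x-coordinate of A_2, the parameter along the line is τ = (63 − (-282))/360 = 23/24.
Then s = (-370/3) + 23/24·(104) = -71/3.

-71/3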